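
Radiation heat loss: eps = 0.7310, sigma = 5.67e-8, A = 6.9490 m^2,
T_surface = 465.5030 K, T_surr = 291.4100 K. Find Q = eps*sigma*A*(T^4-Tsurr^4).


T^4 = 4.6956e+10
Tsurr^4 = 7.2114e+09
Q = 0.7310 * 5.67e-8 * 6.9490 * 3.9745e+10 = 11447.2149 W

11447.2149 W


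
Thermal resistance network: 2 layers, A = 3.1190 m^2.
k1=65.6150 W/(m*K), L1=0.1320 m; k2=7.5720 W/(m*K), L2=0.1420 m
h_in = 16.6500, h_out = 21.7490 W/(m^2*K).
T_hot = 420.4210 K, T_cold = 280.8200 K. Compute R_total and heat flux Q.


R_conv_in = 1/(16.6500*3.1190) = 0.0193
R_1 = 0.1320/(65.6150*3.1190) = 0.0006
R_2 = 0.1420/(7.5720*3.1190) = 0.0060
R_conv_out = 1/(21.7490*3.1190) = 0.0147
R_total = 0.0407 K/W
Q = 139.6010 / 0.0407 = 3433.7620 W

R_total = 0.0407 K/W, Q = 3433.7620 W


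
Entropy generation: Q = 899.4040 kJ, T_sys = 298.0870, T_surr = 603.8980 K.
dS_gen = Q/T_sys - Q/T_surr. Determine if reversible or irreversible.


dS_sys = 899.4040/298.0870 = 3.0173 kJ/K
dS_surr = -899.4040/603.8980 = -1.4893 kJ/K
dS_gen = 3.0173 - 1.4893 = 1.5279 kJ/K (irreversible)

dS_gen = 1.5279 kJ/K, irreversible


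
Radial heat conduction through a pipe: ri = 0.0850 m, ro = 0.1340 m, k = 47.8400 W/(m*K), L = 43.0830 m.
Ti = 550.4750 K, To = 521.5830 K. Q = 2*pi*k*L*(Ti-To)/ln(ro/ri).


dT = 28.8920 K
ln(ro/ri) = 0.4552
Q = 2*pi*47.8400*43.0830*28.8920 / 0.4552 = 821983.8023 W

821983.8023 W


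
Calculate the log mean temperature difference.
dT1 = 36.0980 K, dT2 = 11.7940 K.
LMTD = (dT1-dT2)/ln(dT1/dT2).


dT1/dT2 = 3.0607
ln(dT1/dT2) = 1.1186
LMTD = 24.3040 / 1.1186 = 21.7263 K

21.7263 K


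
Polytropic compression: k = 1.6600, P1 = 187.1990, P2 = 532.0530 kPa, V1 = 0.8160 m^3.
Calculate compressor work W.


(k-1)/k = 0.3976
(P2/P1)^exp = 1.5148
W = 2.5152 * 187.1990 * 0.8160 * (1.5148 - 1) = 197.8026 kJ

197.8026 kJ


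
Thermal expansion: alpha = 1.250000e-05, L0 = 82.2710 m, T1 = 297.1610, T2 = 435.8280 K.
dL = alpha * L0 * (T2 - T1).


dT = 138.6670 K
dL = 1.250000e-05 * 82.2710 * 138.6670 = 0.142603 m
L_final = 82.413603 m

dL = 0.142603 m


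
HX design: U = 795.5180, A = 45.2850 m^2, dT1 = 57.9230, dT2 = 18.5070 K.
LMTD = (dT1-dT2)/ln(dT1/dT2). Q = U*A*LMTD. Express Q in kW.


LMTD = 34.5462 K
Q = 795.5180 * 45.2850 * 34.5462 = 1244527.2726 W = 1244.5273 kW

1244.5273 kW


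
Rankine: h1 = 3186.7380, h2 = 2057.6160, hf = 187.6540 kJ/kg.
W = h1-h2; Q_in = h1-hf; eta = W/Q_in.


W = 1129.1220 kJ/kg
Q_in = 2999.0840 kJ/kg
eta = 0.3765 = 37.6489%

eta = 37.6489%


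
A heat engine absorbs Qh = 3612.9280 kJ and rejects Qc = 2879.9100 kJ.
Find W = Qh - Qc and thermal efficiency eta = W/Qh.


W = 3612.9280 - 2879.9100 = 733.0180 kJ
eta = 733.0180 / 3612.9280 = 0.2029 = 20.2888%

W = 733.0180 kJ, eta = 20.2888%


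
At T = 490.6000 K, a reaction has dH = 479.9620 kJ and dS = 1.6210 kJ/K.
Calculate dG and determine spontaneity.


T*dS = 490.6000 * 1.6210 = 795.2626 kJ
dG = 479.9620 - 795.2626 = -315.3006 kJ (spontaneous)

dG = -315.3006 kJ, spontaneous


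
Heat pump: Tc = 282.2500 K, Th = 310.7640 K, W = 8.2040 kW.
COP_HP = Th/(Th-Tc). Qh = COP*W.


COP = 310.7640 / 28.5140 = 10.8986
Qh = 10.8986 * 8.2040 = 89.4125 kW

COP = 10.8986, Qh = 89.4125 kW


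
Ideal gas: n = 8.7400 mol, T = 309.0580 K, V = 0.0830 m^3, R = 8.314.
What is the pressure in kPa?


P = nRT/V = 8.7400 * 8.314 * 309.0580 / 0.0830
= 22457.5018 / 0.0830 = 270572.3105 Pa = 270.5723 kPa

270.5723 kPa


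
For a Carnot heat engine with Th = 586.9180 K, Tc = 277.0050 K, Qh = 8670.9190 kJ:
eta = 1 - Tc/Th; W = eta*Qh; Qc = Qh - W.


eta = 1 - 277.0050/586.9180 = 0.5280
W = 0.5280 * 8670.9190 = 4578.5451 kJ
Qc = 8670.9190 - 4578.5451 = 4092.3739 kJ

eta = 52.8035%, W = 4578.5451 kJ, Qc = 4092.3739 kJ


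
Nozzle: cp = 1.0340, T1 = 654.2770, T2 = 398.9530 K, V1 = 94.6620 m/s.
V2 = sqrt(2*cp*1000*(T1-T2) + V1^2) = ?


dT = 255.3240 K
2*cp*1000*dT = 528010.0320
V1^2 = 8960.8942
V2 = sqrt(536970.9262) = 732.7830 m/s

732.7830 m/s


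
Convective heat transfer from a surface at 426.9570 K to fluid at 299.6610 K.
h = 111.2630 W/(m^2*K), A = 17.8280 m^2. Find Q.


dT = 127.2960 K
Q = 111.2630 * 17.8280 * 127.2960 = 252503.9337 W

252503.9337 W


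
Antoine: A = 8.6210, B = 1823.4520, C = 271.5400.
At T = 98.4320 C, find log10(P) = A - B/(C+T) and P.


C+T = 369.9720
B/(C+T) = 4.9286
log10(P) = 8.6210 - 4.9286 = 3.6924
P = 10^3.6924 = 4924.6841 mmHg

4924.6841 mmHg


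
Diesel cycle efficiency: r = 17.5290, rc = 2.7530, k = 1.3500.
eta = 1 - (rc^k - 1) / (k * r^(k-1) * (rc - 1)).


r^(k-1) = 2.7247
rc^k = 3.9241
eta = 0.5465 = 54.6519%

54.6519%


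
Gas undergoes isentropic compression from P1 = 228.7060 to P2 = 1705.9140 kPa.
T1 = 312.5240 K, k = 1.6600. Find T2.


(k-1)/k = 0.3976
(P2/P1)^exp = 2.2232
T2 = 312.5240 * 2.2232 = 694.7881 K

694.7881 K


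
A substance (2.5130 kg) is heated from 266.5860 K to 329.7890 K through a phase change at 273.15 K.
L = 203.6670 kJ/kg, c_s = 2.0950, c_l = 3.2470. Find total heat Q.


Q1 (sensible, solid) = 2.5130 * 2.0950 * 6.5640 = 34.5577 kJ
Q2 (latent) = 2.5130 * 203.6670 = 511.8152 kJ
Q3 (sensible, liquid) = 2.5130 * 3.2470 * 56.6390 = 462.1579 kJ
Q_total = 1008.5308 kJ

1008.5308 kJ


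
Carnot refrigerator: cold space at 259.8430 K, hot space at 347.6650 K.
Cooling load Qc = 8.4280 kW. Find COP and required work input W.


COP = 259.8430 / 87.8220 = 2.9587
W = 8.4280 / 2.9587 = 2.8485 kW

COP = 2.9587, W = 2.8485 kW


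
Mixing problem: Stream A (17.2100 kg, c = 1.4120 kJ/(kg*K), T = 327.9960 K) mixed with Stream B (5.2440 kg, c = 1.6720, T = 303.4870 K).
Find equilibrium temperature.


num = 10631.4377
den = 33.0685
Tf = 321.4975 K

321.4975 K


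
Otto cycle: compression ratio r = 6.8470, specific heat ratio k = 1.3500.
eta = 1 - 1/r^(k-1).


r^(k-1) = 1.9608
eta = 1 - 1/1.9608 = 0.4900 = 48.9994%

48.9994%


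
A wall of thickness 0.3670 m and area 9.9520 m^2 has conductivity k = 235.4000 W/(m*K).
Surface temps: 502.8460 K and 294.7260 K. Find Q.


dT = 208.1200 K
Q = 235.4000 * 9.9520 * 208.1200 / 0.3670 = 1328509.2384 W

1328509.2384 W


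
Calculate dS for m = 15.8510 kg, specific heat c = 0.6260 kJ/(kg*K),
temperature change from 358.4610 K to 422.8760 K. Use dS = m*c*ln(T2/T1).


T2/T1 = 1.1797
ln(T2/T1) = 0.1653
dS = 15.8510 * 0.6260 * 0.1653 = 1.6398 kJ/K

1.6398 kJ/K


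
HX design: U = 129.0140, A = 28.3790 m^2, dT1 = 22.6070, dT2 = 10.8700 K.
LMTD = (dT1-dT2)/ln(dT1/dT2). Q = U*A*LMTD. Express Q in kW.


LMTD = 16.0286 K
Q = 129.0140 * 28.3790 * 16.0286 = 58685.3822 W = 58.6854 kW

58.6854 kW


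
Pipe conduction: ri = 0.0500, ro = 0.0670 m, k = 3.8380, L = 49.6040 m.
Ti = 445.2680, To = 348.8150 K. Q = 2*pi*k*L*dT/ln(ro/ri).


dT = 96.4530 K
ln(ro/ri) = 0.2927
Q = 2*pi*3.8380*49.6040*96.4530 / 0.2927 = 394220.8981 W

394220.8981 W


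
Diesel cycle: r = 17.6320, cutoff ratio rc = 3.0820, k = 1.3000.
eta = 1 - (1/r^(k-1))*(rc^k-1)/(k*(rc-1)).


r^(k-1) = 2.3653
rc^k = 4.3200
eta = 0.4814 = 48.1413%

48.1413%


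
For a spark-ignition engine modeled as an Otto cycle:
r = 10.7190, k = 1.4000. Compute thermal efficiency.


r^(k-1) = 2.5826
eta = 1 - 1/2.5826 = 0.6128 = 61.2797%

61.2797%


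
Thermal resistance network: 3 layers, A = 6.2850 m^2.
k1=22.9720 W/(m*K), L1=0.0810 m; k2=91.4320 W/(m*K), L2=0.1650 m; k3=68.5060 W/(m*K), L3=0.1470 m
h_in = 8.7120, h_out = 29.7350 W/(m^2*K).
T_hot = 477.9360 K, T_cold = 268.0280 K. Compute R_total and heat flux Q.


R_conv_in = 1/(8.7120*6.2850) = 0.0183
R_1 = 0.0810/(22.9720*6.2850) = 0.0006
R_2 = 0.1650/(91.4320*6.2850) = 0.0003
R_3 = 0.1470/(68.5060*6.2850) = 0.0003
R_conv_out = 1/(29.7350*6.2850) = 0.0054
R_total = 0.0248 K/W
Q = 209.9080 / 0.0248 = 8462.7804 W

R_total = 0.0248 K/W, Q = 8462.7804 W


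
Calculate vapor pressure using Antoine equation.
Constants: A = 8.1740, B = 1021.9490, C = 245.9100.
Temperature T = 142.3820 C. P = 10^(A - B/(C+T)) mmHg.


C+T = 388.2920
B/(C+T) = 2.6319
log10(P) = 8.1740 - 2.6319 = 5.5421
P = 10^5.5421 = 348410.7443 mmHg

348410.7443 mmHg


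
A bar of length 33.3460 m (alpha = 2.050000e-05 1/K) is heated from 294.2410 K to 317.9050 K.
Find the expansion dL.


dT = 23.6640 K
dL = 2.050000e-05 * 33.3460 * 23.6640 = 0.016177 m
L_final = 33.362177 m

dL = 0.016177 m


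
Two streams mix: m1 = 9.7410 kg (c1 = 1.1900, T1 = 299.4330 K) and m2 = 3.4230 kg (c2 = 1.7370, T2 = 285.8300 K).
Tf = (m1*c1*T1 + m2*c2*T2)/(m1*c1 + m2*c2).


num = 5170.4385
den = 17.5375
Tf = 294.8212 K

294.8212 K


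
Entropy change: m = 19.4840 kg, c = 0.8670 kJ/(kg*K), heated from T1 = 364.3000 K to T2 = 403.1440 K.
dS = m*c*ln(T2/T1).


T2/T1 = 1.1066
ln(T2/T1) = 0.1013
dS = 19.4840 * 0.8670 * 0.1013 = 1.7115 kJ/K

1.7115 kJ/K


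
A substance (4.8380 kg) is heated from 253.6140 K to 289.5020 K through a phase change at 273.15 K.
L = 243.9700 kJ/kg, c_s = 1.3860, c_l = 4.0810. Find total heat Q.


Q1 (sensible, solid) = 4.8380 * 1.3860 * 19.5360 = 130.9980 kJ
Q2 (latent) = 4.8380 * 243.9700 = 1180.3269 kJ
Q3 (sensible, liquid) = 4.8380 * 4.0810 * 16.3520 = 322.8519 kJ
Q_total = 1634.1768 kJ

1634.1768 kJ


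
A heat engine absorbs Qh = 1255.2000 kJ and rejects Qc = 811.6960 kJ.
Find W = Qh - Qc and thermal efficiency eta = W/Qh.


W = 1255.2000 - 811.6960 = 443.5040 kJ
eta = 443.5040 / 1255.2000 = 0.3533 = 35.3333%

W = 443.5040 kJ, eta = 35.3333%


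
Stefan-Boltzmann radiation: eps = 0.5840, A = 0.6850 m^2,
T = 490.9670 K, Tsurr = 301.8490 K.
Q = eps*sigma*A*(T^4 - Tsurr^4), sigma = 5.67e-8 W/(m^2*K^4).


T^4 = 5.8104e+10
Tsurr^4 = 8.3015e+09
Q = 0.5840 * 5.67e-8 * 0.6850 * 4.9803e+10 = 1129.6423 W

1129.6423 W


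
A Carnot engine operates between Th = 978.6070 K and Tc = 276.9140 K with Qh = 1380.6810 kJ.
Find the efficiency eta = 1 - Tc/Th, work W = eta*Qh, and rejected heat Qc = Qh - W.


eta = 1 - 276.9140/978.6070 = 0.7170
W = 0.7170 * 1380.6810 = 989.9931 kJ
Qc = 1380.6810 - 989.9931 = 390.6879 kJ

eta = 71.7032%, W = 989.9931 kJ, Qc = 390.6879 kJ


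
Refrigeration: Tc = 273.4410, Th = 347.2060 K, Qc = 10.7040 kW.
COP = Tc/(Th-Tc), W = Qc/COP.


COP = 273.4410 / 73.7650 = 3.7069
W = 10.7040 / 3.7069 = 2.8876 kW

COP = 3.7069, W = 2.8876 kW


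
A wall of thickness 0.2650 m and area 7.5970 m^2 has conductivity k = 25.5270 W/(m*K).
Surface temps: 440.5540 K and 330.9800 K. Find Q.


dT = 109.5740 K
Q = 25.5270 * 7.5970 * 109.5740 / 0.2650 = 80186.9226 W

80186.9226 W


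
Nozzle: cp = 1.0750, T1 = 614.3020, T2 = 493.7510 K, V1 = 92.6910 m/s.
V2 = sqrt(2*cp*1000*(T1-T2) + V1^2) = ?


dT = 120.5510 K
2*cp*1000*dT = 259184.6500
V1^2 = 8591.6215
V2 = sqrt(267776.2715) = 517.4710 m/s

517.4710 m/s


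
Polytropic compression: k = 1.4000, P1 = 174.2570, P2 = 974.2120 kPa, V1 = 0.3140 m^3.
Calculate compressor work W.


(k-1)/k = 0.2857
(P2/P1)^exp = 1.6352
W = 3.5000 * 174.2570 * 0.3140 * (1.6352 - 1) = 121.6390 kJ

121.6390 kJ


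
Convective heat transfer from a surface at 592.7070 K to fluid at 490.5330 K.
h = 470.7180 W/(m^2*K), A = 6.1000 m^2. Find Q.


dT = 102.1740 K
Q = 470.7180 * 6.1000 * 102.1740 = 293380.3597 W

293380.3597 W


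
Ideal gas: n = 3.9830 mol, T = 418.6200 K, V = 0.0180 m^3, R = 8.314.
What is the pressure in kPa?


P = nRT/V = 3.9830 * 8.314 * 418.6200 / 0.0180
= 13862.4598 / 0.0180 = 770136.6559 Pa = 770.1367 kPa

770.1367 kPa


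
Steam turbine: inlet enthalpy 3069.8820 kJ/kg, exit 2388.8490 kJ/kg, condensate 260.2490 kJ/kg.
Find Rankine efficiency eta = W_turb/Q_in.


W = 681.0330 kJ/kg
Q_in = 2809.6330 kJ/kg
eta = 0.2424 = 24.2392%

eta = 24.2392%


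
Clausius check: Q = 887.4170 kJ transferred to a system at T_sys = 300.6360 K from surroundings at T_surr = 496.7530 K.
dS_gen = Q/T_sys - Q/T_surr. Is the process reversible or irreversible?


dS_sys = 887.4170/300.6360 = 2.9518 kJ/K
dS_surr = -887.4170/496.7530 = -1.7864 kJ/K
dS_gen = 2.9518 - 1.7864 = 1.1654 kJ/K (irreversible)

dS_gen = 1.1654 kJ/K, irreversible


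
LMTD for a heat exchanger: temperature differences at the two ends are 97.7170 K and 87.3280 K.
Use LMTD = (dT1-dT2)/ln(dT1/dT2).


dT1/dT2 = 1.1190
ln(dT1/dT2) = 0.1124
LMTD = 10.3890 / 0.1124 = 92.4252 K

92.4252 K


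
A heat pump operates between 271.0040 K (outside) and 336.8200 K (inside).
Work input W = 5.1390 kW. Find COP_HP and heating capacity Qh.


COP = 336.8200 / 65.8160 = 5.1176
Qh = 5.1176 * 5.1390 = 26.2993 kW

COP = 5.1176, Qh = 26.2993 kW


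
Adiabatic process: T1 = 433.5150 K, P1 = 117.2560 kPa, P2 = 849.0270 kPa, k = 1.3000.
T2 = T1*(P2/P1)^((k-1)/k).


(k-1)/k = 0.2308
(P2/P1)^exp = 1.5791
T2 = 433.5150 * 1.5791 = 684.5677 K

684.5677 K


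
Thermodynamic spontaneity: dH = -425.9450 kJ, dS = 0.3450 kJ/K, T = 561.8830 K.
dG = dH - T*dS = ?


T*dS = 561.8830 * 0.3450 = 193.8496 kJ
dG = -425.9450 - 193.8496 = -619.7946 kJ (spontaneous)

dG = -619.7946 kJ, spontaneous


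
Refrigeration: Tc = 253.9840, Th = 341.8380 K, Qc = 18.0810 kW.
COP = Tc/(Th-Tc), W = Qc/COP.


COP = 253.9840 / 87.8540 = 2.8910
W = 18.0810 / 2.8910 = 6.2543 kW

COP = 2.8910, W = 6.2543 kW


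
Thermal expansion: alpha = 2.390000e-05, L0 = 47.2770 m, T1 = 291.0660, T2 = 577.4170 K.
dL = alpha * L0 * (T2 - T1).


dT = 286.3510 K
dL = 2.390000e-05 * 47.2770 * 286.3510 = 0.323554 m
L_final = 47.600554 m

dL = 0.323554 m


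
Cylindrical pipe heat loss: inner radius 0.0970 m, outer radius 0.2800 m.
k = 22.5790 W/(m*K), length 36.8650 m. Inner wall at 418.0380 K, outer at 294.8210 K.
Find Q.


dT = 123.2170 K
ln(ro/ri) = 1.0601
Q = 2*pi*22.5790*36.8650*123.2170 / 1.0601 = 607898.9081 W

607898.9081 W


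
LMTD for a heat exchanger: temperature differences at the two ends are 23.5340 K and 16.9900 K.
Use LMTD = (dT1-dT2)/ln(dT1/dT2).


dT1/dT2 = 1.3852
ln(dT1/dT2) = 0.3258
LMTD = 6.5440 / 0.3258 = 20.0846 K

20.0846 K


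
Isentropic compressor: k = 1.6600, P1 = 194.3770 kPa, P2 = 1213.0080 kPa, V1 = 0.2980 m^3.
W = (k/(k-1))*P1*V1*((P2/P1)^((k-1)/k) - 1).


(k-1)/k = 0.3976
(P2/P1)^exp = 2.0710
W = 2.5152 * 194.3770 * 0.2980 * (2.0710 - 1) = 156.0263 kJ

156.0263 kJ


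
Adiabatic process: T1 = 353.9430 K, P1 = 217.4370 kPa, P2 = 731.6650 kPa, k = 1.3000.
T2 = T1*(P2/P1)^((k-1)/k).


(k-1)/k = 0.2308
(P2/P1)^exp = 1.3232
T2 = 353.9430 * 1.3232 = 468.3212 K

468.3212 K


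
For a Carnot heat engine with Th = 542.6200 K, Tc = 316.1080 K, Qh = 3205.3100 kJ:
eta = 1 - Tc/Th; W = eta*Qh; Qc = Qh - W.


eta = 1 - 316.1080/542.6200 = 0.4174
W = 0.4174 * 3205.3100 = 1338.0288 kJ
Qc = 3205.3100 - 1338.0288 = 1867.2812 kJ

eta = 41.7441%, W = 1338.0288 kJ, Qc = 1867.2812 kJ


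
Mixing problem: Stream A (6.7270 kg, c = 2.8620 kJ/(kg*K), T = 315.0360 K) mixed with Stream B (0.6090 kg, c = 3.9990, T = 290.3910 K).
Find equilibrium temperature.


num = 6772.5010
den = 21.6881
Tf = 312.2686 K

312.2686 K


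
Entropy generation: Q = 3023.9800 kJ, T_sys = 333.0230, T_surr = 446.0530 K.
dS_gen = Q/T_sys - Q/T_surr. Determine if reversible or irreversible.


dS_sys = 3023.9800/333.0230 = 9.0804 kJ/K
dS_surr = -3023.9800/446.0530 = -6.7794 kJ/K
dS_gen = 9.0804 - 6.7794 = 2.3010 kJ/K (irreversible)

dS_gen = 2.3010 kJ/K, irreversible


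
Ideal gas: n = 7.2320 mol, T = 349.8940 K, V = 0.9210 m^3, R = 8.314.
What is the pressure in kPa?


P = nRT/V = 7.2320 * 8.314 * 349.8940 / 0.9210
= 21038.0234 / 0.9210 = 22842.5878 Pa = 22.8426 kPa

22.8426 kPa


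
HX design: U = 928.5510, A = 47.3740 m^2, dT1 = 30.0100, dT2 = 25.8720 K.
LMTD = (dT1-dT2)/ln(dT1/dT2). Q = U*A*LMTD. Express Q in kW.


LMTD = 27.8899 K
Q = 928.5510 * 47.3740 * 27.8899 = 1226851.7611 W = 1226.8518 kW

1226.8518 kW


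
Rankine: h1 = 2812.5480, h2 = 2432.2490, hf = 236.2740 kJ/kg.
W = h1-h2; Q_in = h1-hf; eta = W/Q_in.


W = 380.2990 kJ/kg
Q_in = 2576.2740 kJ/kg
eta = 0.1476 = 14.7616%

eta = 14.7616%


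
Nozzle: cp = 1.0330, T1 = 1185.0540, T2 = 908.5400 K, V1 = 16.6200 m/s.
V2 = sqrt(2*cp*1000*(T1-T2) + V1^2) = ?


dT = 276.5140 K
2*cp*1000*dT = 571277.9240
V1^2 = 276.2244
V2 = sqrt(571554.1484) = 756.0120 m/s

756.0120 m/s


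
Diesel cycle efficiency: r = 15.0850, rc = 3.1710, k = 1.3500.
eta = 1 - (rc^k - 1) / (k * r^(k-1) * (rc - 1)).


r^(k-1) = 2.5852
rc^k = 4.7491
eta = 0.5052 = 50.5180%

50.5180%


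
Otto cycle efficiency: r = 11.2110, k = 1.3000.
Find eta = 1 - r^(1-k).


r^(k-1) = 2.0649
eta = 1 - 1/2.0649 = 0.5157 = 51.5709%

51.5709%


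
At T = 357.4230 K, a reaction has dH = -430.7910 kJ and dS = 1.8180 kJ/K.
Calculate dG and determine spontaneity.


T*dS = 357.4230 * 1.8180 = 649.7950 kJ
dG = -430.7910 - 649.7950 = -1080.5860 kJ (spontaneous)

dG = -1080.5860 kJ, spontaneous


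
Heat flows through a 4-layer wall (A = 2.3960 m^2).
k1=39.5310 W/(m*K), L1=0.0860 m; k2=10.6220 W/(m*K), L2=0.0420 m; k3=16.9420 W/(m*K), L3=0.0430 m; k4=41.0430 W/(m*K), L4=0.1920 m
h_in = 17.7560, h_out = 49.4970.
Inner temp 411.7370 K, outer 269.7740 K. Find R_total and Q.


R_conv_in = 1/(17.7560*2.3960) = 0.0235
R_1 = 0.0860/(39.5310*2.3960) = 0.0009
R_2 = 0.0420/(10.6220*2.3960) = 0.0017
R_3 = 0.0430/(16.9420*2.3960) = 0.0011
R_4 = 0.1920/(41.0430*2.3960) = 0.0020
R_conv_out = 1/(49.4970*2.3960) = 0.0084
R_total = 0.0375 K/W
Q = 141.9630 / 0.0375 = 3784.9263 W

R_total = 0.0375 K/W, Q = 3784.9263 W


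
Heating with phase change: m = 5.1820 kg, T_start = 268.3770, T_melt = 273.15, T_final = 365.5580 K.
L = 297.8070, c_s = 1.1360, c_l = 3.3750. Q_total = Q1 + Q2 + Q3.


Q1 (sensible, solid) = 5.1820 * 1.1360 * 4.7730 = 28.0975 kJ
Q2 (latent) = 5.1820 * 297.8070 = 1543.2359 kJ
Q3 (sensible, liquid) = 5.1820 * 3.3750 * 92.4080 = 1616.1466 kJ
Q_total = 3187.4800 kJ

3187.4800 kJ


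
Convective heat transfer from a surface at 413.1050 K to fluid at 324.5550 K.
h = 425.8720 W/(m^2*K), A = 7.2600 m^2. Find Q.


dT = 88.5500 K
Q = 425.8720 * 7.2600 * 88.5500 = 273781.6103 W

273781.6103 W


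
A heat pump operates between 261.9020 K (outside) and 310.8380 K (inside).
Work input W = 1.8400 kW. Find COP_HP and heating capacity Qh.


COP = 310.8380 / 48.9360 = 6.3519
Qh = 6.3519 * 1.8400 = 11.6875 kW

COP = 6.3519, Qh = 11.6875 kW


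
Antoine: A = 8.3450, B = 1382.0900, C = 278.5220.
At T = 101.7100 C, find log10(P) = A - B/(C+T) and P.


C+T = 380.2320
B/(C+T) = 3.6349
log10(P) = 8.3450 - 3.6349 = 4.7101
P = 10^4.7101 = 51302.7010 mmHg

51302.7010 mmHg


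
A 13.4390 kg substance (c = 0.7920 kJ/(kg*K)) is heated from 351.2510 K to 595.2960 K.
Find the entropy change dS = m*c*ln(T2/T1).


T2/T1 = 1.6948
ln(T2/T1) = 0.5276
dS = 13.4390 * 0.7920 * 0.5276 = 5.6152 kJ/K

5.6152 kJ/K


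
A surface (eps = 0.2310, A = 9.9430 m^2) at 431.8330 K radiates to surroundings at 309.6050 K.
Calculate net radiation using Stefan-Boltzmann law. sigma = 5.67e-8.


T^4 = 3.4775e+10
Tsurr^4 = 9.1882e+09
Q = 0.2310 * 5.67e-8 * 9.9430 * 2.5586e+10 = 3332.1361 W

3332.1361 W


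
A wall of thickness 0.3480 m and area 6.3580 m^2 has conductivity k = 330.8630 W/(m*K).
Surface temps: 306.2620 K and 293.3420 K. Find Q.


dT = 12.9200 K
Q = 330.8630 * 6.3580 * 12.9200 / 0.3480 = 78100.1731 W

78100.1731 W


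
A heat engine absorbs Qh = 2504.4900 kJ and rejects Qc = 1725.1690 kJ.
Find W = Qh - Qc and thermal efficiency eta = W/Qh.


W = 2504.4900 - 1725.1690 = 779.3210 kJ
eta = 779.3210 / 2504.4900 = 0.3112 = 31.1170%

W = 779.3210 kJ, eta = 31.1170%


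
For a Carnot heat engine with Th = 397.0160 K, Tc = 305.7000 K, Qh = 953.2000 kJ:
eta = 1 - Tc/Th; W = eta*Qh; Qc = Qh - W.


eta = 1 - 305.7000/397.0160 = 0.2300
W = 0.2300 * 953.2000 = 219.2416 kJ
Qc = 953.2000 - 219.2416 = 733.9584 kJ

eta = 23.0006%, W = 219.2416 kJ, Qc = 733.9584 kJ


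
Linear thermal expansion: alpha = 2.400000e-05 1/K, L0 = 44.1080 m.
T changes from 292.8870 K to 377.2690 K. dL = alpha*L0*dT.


dT = 84.3820 K
dL = 2.400000e-05 * 44.1080 * 84.3820 = 0.089326 m
L_final = 44.197326 m

dL = 0.089326 m


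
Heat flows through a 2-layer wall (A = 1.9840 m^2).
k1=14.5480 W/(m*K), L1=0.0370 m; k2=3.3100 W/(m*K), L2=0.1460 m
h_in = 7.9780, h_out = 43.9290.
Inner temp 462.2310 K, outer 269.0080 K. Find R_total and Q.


R_conv_in = 1/(7.9780*1.9840) = 0.0632
R_1 = 0.0370/(14.5480*1.9840) = 0.0013
R_2 = 0.1460/(3.3100*1.9840) = 0.0222
R_conv_out = 1/(43.9290*1.9840) = 0.0115
R_total = 0.0982 K/W
Q = 193.2230 / 0.0982 = 1968.3350 W

R_total = 0.0982 K/W, Q = 1968.3350 W


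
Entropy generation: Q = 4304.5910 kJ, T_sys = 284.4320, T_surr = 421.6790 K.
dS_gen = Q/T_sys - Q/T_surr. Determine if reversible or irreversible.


dS_sys = 4304.5910/284.4320 = 15.1340 kJ/K
dS_surr = -4304.5910/421.6790 = -10.2082 kJ/K
dS_gen = 15.1340 - 10.2082 = 4.9258 kJ/K (irreversible)

dS_gen = 4.9258 kJ/K, irreversible


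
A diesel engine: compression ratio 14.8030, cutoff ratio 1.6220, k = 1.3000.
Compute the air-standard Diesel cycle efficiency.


r^(k-1) = 2.2444
rc^k = 1.8753
eta = 0.5177 = 51.7710%

51.7710%


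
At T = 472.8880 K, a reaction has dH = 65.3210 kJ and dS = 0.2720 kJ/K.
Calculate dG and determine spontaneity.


T*dS = 472.8880 * 0.2720 = 128.6255 kJ
dG = 65.3210 - 128.6255 = -63.3045 kJ (spontaneous)

dG = -63.3045 kJ, spontaneous


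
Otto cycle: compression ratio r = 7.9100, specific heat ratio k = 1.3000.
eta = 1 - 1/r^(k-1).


r^(k-1) = 1.8597
eta = 1 - 1/1.8597 = 0.4623 = 46.2291%

46.2291%


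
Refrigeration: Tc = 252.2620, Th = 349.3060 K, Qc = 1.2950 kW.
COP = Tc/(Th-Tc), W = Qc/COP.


COP = 252.2620 / 97.0440 = 2.5995
W = 1.2950 / 2.5995 = 0.4982 kW

COP = 2.5995, W = 0.4982 kW


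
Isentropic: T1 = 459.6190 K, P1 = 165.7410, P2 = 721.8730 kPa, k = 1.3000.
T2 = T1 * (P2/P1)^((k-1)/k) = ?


(k-1)/k = 0.2308
(P2/P1)^exp = 1.4043
T2 = 459.6190 * 1.4043 = 645.4560 K

645.4560 K


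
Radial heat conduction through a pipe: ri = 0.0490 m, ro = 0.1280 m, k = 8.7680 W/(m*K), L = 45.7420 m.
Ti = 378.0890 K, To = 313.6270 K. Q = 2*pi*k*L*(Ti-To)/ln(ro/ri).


dT = 64.4620 K
ln(ro/ri) = 0.9602
Q = 2*pi*8.7680*45.7420*64.4620 / 0.9602 = 169173.8083 W

169173.8083 W


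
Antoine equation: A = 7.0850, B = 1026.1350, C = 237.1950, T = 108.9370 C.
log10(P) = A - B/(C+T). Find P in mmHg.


C+T = 346.1320
B/(C+T) = 2.9646
log10(P) = 7.0850 - 2.9646 = 4.1204
P = 10^4.1204 = 13195.4104 mmHg

13195.4104 mmHg


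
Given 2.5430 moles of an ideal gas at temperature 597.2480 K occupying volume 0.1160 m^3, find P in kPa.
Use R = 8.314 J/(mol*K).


P = nRT/V = 2.5430 * 8.314 * 597.2480 / 0.1160
= 12627.3170 / 0.1160 = 108856.1813 Pa = 108.8562 kPa

108.8562 kPa


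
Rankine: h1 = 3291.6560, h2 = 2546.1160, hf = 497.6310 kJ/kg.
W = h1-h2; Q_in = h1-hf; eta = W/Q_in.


W = 745.5400 kJ/kg
Q_in = 2794.0250 kJ/kg
eta = 0.2668 = 26.6834%

eta = 26.6834%


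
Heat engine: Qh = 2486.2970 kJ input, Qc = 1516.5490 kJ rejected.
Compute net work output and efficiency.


W = 2486.2970 - 1516.5490 = 969.7480 kJ
eta = 969.7480 / 2486.2970 = 0.3900 = 39.0037%

W = 969.7480 kJ, eta = 39.0037%


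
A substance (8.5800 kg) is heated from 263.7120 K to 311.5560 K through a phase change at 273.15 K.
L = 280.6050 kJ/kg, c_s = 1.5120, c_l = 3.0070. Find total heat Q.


Q1 (sensible, solid) = 8.5800 * 1.5120 * 9.4380 = 122.4388 kJ
Q2 (latent) = 8.5800 * 280.6050 = 2407.5909 kJ
Q3 (sensible, liquid) = 8.5800 * 3.0070 * 38.4060 = 990.8771 kJ
Q_total = 3520.9068 kJ

3520.9068 kJ


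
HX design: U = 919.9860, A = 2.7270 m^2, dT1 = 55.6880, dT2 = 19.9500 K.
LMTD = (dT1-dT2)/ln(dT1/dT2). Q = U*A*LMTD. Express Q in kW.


LMTD = 34.8142 K
Q = 919.9860 * 2.7270 * 34.8142 = 87341.8951 W = 87.3419 kW

87.3419 kW


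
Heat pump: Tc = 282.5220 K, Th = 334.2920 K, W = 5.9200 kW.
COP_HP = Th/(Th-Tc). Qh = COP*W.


COP = 334.2920 / 51.7700 = 6.4573
Qh = 6.4573 * 5.9200 = 38.2269 kW

COP = 6.4573, Qh = 38.2269 kW


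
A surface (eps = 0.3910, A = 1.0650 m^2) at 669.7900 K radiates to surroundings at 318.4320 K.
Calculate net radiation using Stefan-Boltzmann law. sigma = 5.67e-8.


T^4 = 2.0126e+11
Tsurr^4 = 1.0282e+10
Q = 0.3910 * 5.67e-8 * 1.0650 * 1.9098e+11 = 4509.1051 W

4509.1051 W


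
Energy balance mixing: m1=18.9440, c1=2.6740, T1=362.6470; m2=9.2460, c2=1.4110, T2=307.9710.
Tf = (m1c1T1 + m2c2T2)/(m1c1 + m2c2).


num = 22388.1616
den = 63.7024
Tf = 351.4495 K

351.4495 K


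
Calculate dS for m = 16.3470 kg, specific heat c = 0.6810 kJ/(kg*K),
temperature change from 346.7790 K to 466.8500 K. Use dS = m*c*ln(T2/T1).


T2/T1 = 1.3462
ln(T2/T1) = 0.2973
dS = 16.3470 * 0.6810 * 0.2973 = 3.3099 kJ/K

3.3099 kJ/K


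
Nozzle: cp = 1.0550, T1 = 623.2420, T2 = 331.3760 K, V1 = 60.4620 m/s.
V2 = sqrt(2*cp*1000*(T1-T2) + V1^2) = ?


dT = 291.8660 K
2*cp*1000*dT = 615837.2600
V1^2 = 3655.6534
V2 = sqrt(619492.9134) = 787.0787 m/s

787.0787 m/s


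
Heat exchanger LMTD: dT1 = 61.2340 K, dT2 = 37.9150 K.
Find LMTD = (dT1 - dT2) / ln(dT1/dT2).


dT1/dT2 = 1.6150
ln(dT1/dT2) = 0.4794
LMTD = 23.3190 / 0.4794 = 48.6465 K

48.6465 K


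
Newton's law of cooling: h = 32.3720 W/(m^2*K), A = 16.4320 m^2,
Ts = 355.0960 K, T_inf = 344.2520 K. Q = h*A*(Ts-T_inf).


dT = 10.8440 K
Q = 32.3720 * 16.4320 * 10.8440 = 5768.3216 W

5768.3216 W


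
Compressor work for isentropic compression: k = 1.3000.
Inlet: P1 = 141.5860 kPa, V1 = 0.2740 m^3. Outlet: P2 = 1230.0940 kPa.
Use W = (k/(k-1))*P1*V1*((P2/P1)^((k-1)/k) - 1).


(k-1)/k = 0.2308
(P2/P1)^exp = 1.6469
W = 4.3333 * 141.5860 * 0.2740 * (1.6469 - 1) = 108.7541 kJ

108.7541 kJ


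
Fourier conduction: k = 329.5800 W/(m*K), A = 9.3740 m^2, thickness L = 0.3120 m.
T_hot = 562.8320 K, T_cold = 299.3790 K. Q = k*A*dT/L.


dT = 263.4530 K
Q = 329.5800 * 9.3740 * 263.4530 / 0.3120 = 2608761.3581 W

2608761.3581 W


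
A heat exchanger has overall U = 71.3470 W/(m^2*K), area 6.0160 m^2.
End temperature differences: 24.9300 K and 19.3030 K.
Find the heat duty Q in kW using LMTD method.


LMTD = 21.9967 K
Q = 71.3470 * 6.0160 * 21.9967 = 9441.4916 W = 9.4415 kW

9.4415 kW


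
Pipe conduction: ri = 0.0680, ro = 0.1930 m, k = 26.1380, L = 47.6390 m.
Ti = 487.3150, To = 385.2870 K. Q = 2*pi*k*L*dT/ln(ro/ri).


dT = 102.0280 K
ln(ro/ri) = 1.0432
Q = 2*pi*26.1380*47.6390*102.0280 / 1.0432 = 765198.2108 W

765198.2108 W


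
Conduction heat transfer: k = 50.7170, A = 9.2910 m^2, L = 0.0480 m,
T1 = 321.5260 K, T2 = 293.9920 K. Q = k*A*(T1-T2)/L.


dT = 27.5340 K
Q = 50.7170 * 9.2910 * 27.5340 / 0.0480 = 270298.7810 W

270298.7810 W


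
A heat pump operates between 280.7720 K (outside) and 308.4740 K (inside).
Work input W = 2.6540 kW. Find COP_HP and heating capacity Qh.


COP = 308.4740 / 27.7020 = 11.1354
Qh = 11.1354 * 2.6540 = 29.5535 kW

COP = 11.1354, Qh = 29.5535 kW


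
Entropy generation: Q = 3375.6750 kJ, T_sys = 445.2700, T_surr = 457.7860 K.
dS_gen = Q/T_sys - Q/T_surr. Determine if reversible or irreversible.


dS_sys = 3375.6750/445.2700 = 7.5812 kJ/K
dS_surr = -3375.6750/457.7860 = -7.3739 kJ/K
dS_gen = 7.5812 - 7.3739 = 0.2073 kJ/K (irreversible)

dS_gen = 0.2073 kJ/K, irreversible


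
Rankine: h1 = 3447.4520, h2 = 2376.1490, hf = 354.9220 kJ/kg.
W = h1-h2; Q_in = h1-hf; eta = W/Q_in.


W = 1071.3030 kJ/kg
Q_in = 3092.5300 kJ/kg
eta = 0.3464 = 34.6416%

eta = 34.6416%


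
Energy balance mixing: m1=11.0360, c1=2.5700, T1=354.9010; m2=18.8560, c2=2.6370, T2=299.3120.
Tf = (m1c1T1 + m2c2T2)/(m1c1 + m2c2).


num = 24948.6587
den = 78.0858
Tf = 319.5032 K

319.5032 K


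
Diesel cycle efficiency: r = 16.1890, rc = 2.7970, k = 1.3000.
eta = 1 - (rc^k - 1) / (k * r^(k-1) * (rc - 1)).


r^(k-1) = 2.3055
rc^k = 3.8080
eta = 0.4786 = 47.8632%

47.8632%


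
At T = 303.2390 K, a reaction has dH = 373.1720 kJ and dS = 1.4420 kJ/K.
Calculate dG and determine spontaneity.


T*dS = 303.2390 * 1.4420 = 437.2706 kJ
dG = 373.1720 - 437.2706 = -64.0986 kJ (spontaneous)

dG = -64.0986 kJ, spontaneous


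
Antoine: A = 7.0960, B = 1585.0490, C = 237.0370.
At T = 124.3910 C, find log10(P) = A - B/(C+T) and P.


C+T = 361.4280
B/(C+T) = 4.3855
log10(P) = 7.0960 - 4.3855 = 2.7105
P = 10^2.7105 = 513.4309 mmHg

513.4309 mmHg


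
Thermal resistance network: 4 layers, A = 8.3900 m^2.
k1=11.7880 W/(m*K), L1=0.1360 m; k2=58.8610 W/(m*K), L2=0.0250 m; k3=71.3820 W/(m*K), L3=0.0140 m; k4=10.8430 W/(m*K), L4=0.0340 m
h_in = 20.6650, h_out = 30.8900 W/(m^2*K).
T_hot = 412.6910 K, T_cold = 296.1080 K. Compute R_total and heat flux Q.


R_conv_in = 1/(20.6650*8.3900) = 0.0058
R_1 = 0.1360/(11.7880*8.3900) = 0.0014
R_2 = 0.0250/(58.8610*8.3900) = 5.0623e-05
R_3 = 0.0140/(71.3820*8.3900) = 2.3376e-05
R_4 = 0.0340/(10.8430*8.3900) = 0.0004
R_conv_out = 1/(30.8900*8.3900) = 0.0039
R_total = 0.0114 K/W
Q = 116.5830 / 0.0114 = 10182.7574 W

R_total = 0.0114 K/W, Q = 10182.7574 W


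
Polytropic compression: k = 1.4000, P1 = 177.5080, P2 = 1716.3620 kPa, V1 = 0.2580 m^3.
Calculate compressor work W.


(k-1)/k = 0.2857
(P2/P1)^exp = 1.9122
W = 3.5000 * 177.5080 * 0.2580 * (1.9122 - 1) = 146.2212 kJ

146.2212 kJ


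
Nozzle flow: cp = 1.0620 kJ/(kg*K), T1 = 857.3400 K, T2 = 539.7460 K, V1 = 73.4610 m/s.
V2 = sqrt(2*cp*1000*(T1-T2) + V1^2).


dT = 317.5940 K
2*cp*1000*dT = 674569.6560
V1^2 = 5396.5185
V2 = sqrt(679966.1745) = 824.6006 m/s

824.6006 m/s


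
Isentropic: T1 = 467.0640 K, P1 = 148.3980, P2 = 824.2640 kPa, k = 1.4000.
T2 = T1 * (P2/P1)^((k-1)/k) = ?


(k-1)/k = 0.2857
(P2/P1)^exp = 1.6321
T2 = 467.0640 * 1.6321 = 762.3075 K

762.3075 K


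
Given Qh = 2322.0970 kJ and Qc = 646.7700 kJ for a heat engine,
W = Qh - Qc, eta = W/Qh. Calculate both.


W = 2322.0970 - 646.7700 = 1675.3270 kJ
eta = 1675.3270 / 2322.0970 = 0.7215 = 72.1472%

W = 1675.3270 kJ, eta = 72.1472%


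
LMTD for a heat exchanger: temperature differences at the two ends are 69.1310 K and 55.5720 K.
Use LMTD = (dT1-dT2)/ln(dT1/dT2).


dT1/dT2 = 1.2440
ln(dT1/dT2) = 0.2183
LMTD = 13.5590 / 0.2183 = 62.1050 K

62.1050 K


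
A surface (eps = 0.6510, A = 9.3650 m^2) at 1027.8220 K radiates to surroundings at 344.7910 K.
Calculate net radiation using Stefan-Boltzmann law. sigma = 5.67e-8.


T^4 = 1.1160e+12
Tsurr^4 = 1.4133e+10
Q = 0.6510 * 5.67e-8 * 9.3650 * 1.1019e+12 = 380897.9898 W

380897.9898 W


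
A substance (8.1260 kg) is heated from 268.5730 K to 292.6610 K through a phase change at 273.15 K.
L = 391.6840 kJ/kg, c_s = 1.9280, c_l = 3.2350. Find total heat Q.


Q1 (sensible, solid) = 8.1260 * 1.9280 * 4.5770 = 71.7075 kJ
Q2 (latent) = 8.1260 * 391.6840 = 3182.8242 kJ
Q3 (sensible, liquid) = 8.1260 * 3.2350 * 19.5110 = 512.8976 kJ
Q_total = 3767.4293 kJ

3767.4293 kJ


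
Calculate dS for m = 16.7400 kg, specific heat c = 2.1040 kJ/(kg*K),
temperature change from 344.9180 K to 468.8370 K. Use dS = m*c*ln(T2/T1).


T2/T1 = 1.3593
ln(T2/T1) = 0.3069
dS = 16.7400 * 2.1040 * 0.3069 = 10.8110 kJ/K

10.8110 kJ/K


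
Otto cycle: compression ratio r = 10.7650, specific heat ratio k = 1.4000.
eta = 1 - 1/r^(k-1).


r^(k-1) = 2.5871
eta = 1 - 1/2.5871 = 0.6135 = 61.3460%

61.3460%


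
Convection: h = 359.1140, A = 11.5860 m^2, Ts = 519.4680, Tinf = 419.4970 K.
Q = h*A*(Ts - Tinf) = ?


dT = 99.9710 K
Q = 359.1140 * 11.5860 * 99.9710 = 415948.8203 W

415948.8203 W


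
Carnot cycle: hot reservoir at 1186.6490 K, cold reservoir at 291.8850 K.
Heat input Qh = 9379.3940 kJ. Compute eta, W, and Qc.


eta = 1 - 291.8850/1186.6490 = 0.7540
W = 0.7540 * 9379.3940 = 7072.3054 kJ
Qc = 9379.3940 - 7072.3054 = 2307.0886 kJ

eta = 75.4026%, W = 7072.3054 kJ, Qc = 2307.0886 kJ


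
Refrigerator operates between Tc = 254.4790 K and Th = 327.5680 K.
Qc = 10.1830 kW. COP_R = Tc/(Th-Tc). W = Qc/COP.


COP = 254.4790 / 73.0890 = 3.4818
W = 10.1830 / 3.4818 = 2.9247 kW

COP = 3.4818, W = 2.9247 kW


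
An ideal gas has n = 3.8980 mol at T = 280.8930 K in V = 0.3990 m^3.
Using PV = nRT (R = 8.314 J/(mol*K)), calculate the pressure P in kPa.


P = nRT/V = 3.8980 * 8.314 * 280.8930 / 0.3990
= 9103.1725 / 0.3990 = 22814.9686 Pa = 22.8150 kPa

22.8150 kPa


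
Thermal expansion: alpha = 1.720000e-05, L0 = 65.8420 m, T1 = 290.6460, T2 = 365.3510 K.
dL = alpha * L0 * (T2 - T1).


dT = 74.7050 K
dL = 1.720000e-05 * 65.8420 * 74.7050 = 0.084602 m
L_final = 65.926602 m

dL = 0.084602 m


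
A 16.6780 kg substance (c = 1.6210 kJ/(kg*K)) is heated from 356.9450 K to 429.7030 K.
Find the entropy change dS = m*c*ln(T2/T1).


T2/T1 = 1.2038
ln(T2/T1) = 0.1855
dS = 16.6780 * 1.6210 * 0.1855 = 5.0153 kJ/K

5.0153 kJ/K


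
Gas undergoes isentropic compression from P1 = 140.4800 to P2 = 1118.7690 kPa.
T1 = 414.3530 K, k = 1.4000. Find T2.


(k-1)/k = 0.2857
(P2/P1)^exp = 1.8091
T2 = 414.3530 * 1.8091 = 749.6094 K

749.6094 K


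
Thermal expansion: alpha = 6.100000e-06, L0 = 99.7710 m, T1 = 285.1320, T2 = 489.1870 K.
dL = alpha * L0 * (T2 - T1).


dT = 204.0550 K
dL = 6.100000e-06 * 99.7710 * 204.0550 = 0.124189 m
L_final = 99.895189 m

dL = 0.124189 m


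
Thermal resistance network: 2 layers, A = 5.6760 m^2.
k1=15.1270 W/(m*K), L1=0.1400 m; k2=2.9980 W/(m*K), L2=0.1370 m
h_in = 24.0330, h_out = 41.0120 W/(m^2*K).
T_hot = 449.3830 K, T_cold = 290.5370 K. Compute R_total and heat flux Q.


R_conv_in = 1/(24.0330*5.6760) = 0.0073
R_1 = 0.1400/(15.1270*5.6760) = 0.0016
R_2 = 0.1370/(2.9980*5.6760) = 0.0081
R_conv_out = 1/(41.0120*5.6760) = 0.0043
R_total = 0.0213 K/W
Q = 158.8460 / 0.0213 = 7454.7305 W

R_total = 0.0213 K/W, Q = 7454.7305 W


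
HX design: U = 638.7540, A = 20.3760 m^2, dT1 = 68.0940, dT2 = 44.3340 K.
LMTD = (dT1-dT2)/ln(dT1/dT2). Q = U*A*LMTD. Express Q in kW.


LMTD = 55.3669 K
Q = 638.7540 * 20.3760 * 55.3669 = 720614.1920 W = 720.6142 kW

720.6142 kW


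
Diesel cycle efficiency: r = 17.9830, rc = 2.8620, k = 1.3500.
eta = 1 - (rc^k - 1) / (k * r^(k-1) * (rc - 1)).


r^(k-1) = 2.7492
rc^k = 4.1353
eta = 0.5463 = 54.6309%

54.6309%


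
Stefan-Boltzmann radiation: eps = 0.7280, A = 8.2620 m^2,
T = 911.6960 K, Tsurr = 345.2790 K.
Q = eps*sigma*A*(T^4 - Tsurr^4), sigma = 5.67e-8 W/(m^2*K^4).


T^4 = 6.9088e+11
Tsurr^4 = 1.4213e+10
Q = 0.7280 * 5.67e-8 * 8.2620 * 6.7666e+11 = 230766.2320 W

230766.2320 W


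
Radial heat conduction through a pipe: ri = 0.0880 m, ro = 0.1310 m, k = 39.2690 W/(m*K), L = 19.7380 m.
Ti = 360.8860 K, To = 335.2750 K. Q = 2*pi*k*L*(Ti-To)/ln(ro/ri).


dT = 25.6110 K
ln(ro/ri) = 0.3979
Q = 2*pi*39.2690*19.7380*25.6110 / 0.3979 = 313493.5122 W

313493.5122 W


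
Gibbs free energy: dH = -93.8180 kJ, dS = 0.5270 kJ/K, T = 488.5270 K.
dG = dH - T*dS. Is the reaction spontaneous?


T*dS = 488.5270 * 0.5270 = 257.4537 kJ
dG = -93.8180 - 257.4537 = -351.2717 kJ (spontaneous)

dG = -351.2717 kJ, spontaneous


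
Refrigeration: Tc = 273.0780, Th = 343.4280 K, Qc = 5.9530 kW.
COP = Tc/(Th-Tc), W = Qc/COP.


COP = 273.0780 / 70.3500 = 3.8817
W = 5.9530 / 3.8817 = 1.5336 kW

COP = 3.8817, W = 1.5336 kW


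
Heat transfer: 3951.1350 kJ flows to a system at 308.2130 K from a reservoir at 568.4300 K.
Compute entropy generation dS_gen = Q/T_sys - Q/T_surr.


dS_sys = 3951.1350/308.2130 = 12.8195 kJ/K
dS_surr = -3951.1350/568.4300 = -6.9510 kJ/K
dS_gen = 12.8195 - 6.9510 = 5.8685 kJ/K (irreversible)

dS_gen = 5.8685 kJ/K, irreversible


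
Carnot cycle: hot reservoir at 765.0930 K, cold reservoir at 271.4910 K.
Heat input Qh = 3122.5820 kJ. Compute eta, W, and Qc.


eta = 1 - 271.4910/765.0930 = 0.6452
W = 0.6452 * 3122.5820 = 2014.5430 kJ
Qc = 3122.5820 - 2014.5430 = 1108.0390 kJ

eta = 64.5153%, W = 2014.5430 kJ, Qc = 1108.0390 kJ


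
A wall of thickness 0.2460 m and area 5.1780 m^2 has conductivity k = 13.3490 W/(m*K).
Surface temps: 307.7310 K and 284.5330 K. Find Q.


dT = 23.1980 K
Q = 13.3490 * 5.1780 * 23.1980 / 0.2460 = 6518.1780 W

6518.1780 W


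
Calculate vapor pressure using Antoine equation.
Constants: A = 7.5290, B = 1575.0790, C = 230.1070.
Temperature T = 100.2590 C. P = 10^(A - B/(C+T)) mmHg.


C+T = 330.3660
B/(C+T) = 4.7677
log10(P) = 7.5290 - 4.7677 = 2.7613
P = 10^2.7613 = 577.1931 mmHg

577.1931 mmHg


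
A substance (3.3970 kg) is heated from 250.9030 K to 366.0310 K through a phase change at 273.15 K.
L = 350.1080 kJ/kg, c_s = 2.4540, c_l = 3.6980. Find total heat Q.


Q1 (sensible, solid) = 3.3970 * 2.4540 * 22.2470 = 185.4563 kJ
Q2 (latent) = 3.3970 * 350.1080 = 1189.3169 kJ
Q3 (sensible, liquid) = 3.3970 * 3.6980 * 92.8810 = 1166.7810 kJ
Q_total = 2541.5541 kJ

2541.5541 kJ


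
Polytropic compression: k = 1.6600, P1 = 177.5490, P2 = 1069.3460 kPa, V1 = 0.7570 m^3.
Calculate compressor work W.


(k-1)/k = 0.3976
(P2/P1)^exp = 2.0419
W = 2.5152 * 177.5490 * 0.7570 * (2.0419 - 1) = 352.2225 kJ

352.2225 kJ


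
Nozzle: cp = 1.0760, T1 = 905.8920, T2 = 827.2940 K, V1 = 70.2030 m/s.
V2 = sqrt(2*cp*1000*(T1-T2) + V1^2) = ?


dT = 78.5980 K
2*cp*1000*dT = 169142.8960
V1^2 = 4928.4612
V2 = sqrt(174071.3572) = 417.2186 m/s

417.2186 m/s


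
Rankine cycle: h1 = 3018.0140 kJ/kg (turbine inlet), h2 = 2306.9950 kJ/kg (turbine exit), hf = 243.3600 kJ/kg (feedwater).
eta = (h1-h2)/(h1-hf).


W = 711.0190 kJ/kg
Q_in = 2774.6540 kJ/kg
eta = 0.2563 = 25.6255%

eta = 25.6255%


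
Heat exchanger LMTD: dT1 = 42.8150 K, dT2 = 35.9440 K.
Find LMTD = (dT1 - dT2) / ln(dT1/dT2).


dT1/dT2 = 1.1912
ln(dT1/dT2) = 0.1749
LMTD = 6.8710 / 0.1749 = 39.2794 K

39.2794 K


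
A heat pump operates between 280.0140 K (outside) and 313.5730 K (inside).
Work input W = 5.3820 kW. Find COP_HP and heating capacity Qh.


COP = 313.5730 / 33.5590 = 9.3439
Qh = 9.3439 * 5.3820 = 50.2890 kW

COP = 9.3439, Qh = 50.2890 kW


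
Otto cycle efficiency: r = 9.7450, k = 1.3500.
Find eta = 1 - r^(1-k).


r^(k-1) = 2.2186
eta = 1 - 1/2.2186 = 0.5493 = 54.9260%

54.9260%


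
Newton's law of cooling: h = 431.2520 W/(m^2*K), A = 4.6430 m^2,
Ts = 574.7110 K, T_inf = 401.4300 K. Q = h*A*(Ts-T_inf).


dT = 173.2810 K
Q = 431.2520 * 4.6430 * 173.2810 = 346961.0724 W

346961.0724 W


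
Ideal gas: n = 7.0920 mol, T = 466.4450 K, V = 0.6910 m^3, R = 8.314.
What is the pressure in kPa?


P = nRT/V = 7.0920 * 8.314 * 466.4450 / 0.6910
= 27502.9443 / 0.6910 = 39801.6560 Pa = 39.8017 kPa

39.8017 kPa


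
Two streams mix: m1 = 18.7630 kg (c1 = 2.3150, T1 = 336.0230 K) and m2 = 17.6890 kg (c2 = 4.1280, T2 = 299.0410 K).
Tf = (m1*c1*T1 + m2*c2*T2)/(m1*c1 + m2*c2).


num = 36431.6422
den = 116.4565
Tf = 312.8347 K

312.8347 K


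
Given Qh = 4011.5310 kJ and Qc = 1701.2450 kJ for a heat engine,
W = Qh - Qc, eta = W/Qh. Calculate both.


W = 4011.5310 - 1701.2450 = 2310.2860 kJ
eta = 2310.2860 / 4011.5310 = 0.5759 = 57.5911%

W = 2310.2860 kJ, eta = 57.5911%


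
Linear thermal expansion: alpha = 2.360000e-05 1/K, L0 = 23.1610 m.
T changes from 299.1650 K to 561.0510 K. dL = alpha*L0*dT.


dT = 261.8860 K
dL = 2.360000e-05 * 23.1610 * 261.8860 = 0.143147 m
L_final = 23.304147 m

dL = 0.143147 m


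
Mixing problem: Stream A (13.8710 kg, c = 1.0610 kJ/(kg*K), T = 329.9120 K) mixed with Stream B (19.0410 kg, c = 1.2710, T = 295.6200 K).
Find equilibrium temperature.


num = 12009.6906
den = 38.9182
Tf = 308.5877 K

308.5877 K


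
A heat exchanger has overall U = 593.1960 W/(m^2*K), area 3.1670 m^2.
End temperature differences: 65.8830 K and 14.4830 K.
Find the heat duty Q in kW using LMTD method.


LMTD = 33.9295 K
Q = 593.1960 * 3.1670 * 33.9295 = 63741.7566 W = 63.7418 kW

63.7418 kW


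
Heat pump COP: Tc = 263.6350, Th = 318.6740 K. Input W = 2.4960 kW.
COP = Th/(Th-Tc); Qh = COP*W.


COP = 318.6740 / 55.0390 = 5.7900
Qh = 5.7900 * 2.4960 = 14.4518 kW

COP = 5.7900, Qh = 14.4518 kW


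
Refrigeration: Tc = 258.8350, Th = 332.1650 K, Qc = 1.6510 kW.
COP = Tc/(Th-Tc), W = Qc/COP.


COP = 258.8350 / 73.3300 = 3.5297
W = 1.6510 / 3.5297 = 0.4677 kW

COP = 3.5297, W = 0.4677 kW
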